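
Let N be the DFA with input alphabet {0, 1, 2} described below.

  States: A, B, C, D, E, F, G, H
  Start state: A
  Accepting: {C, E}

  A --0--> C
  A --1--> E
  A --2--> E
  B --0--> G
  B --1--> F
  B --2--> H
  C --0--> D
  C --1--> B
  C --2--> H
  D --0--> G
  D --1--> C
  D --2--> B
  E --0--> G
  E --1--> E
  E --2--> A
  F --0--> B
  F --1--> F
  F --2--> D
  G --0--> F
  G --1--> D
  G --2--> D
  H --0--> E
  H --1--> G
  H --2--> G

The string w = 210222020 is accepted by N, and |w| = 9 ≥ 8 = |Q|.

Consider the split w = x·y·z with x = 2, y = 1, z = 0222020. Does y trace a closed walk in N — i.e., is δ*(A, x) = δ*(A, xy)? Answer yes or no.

Run of N on the first 2 characters of w = 2 1:
  step 0: A  (start)
  step 1: E  (read 2: A→E)
  step 2: E  (read 1: E→E)

After x (step 1): E. After xy (step 2): E.
They match, so y = 1 drives N around a cycle from E back to itself; pumping y any number of times keeps N in E before reading z, and xyⁱz ∈ L(N) for every i ≥ 0.

yes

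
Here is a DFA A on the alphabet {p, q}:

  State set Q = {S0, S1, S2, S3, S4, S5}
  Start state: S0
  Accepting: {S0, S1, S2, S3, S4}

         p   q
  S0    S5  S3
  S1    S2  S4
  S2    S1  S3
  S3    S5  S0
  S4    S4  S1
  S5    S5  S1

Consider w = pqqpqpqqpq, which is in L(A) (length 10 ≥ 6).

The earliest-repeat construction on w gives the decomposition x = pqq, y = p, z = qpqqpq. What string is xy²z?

pqqppqpqqpq

xy^2z = pqq·p·p·qpqqpq = pqqppqpqqpq.
Reading y = p takes A from S4 back to S4, so after x·y·y the machine is still in S4, and z then leads to the accepting state S1. Hence pqqppqpqqpq ∈ L(A).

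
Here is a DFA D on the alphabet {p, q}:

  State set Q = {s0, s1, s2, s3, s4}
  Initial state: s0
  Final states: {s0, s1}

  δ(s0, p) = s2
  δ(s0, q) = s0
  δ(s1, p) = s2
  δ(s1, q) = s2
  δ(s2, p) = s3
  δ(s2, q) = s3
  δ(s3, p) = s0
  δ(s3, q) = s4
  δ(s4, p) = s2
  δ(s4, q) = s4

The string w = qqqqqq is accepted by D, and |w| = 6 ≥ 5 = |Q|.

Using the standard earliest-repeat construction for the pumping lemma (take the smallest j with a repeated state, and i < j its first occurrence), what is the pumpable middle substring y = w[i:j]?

q

State sequence: s0 -q-> s0 -q-> s0 -q-> s0 -q-> s0 -q-> s0 -q-> s0
First repeat at step 1: s0 was already visited.

So i = 0, j = 1, giving x = w[0:0] = ε, y = w[0:1] = q, z = w[1:6] = qqqqq.
Check: |xy| = 1 ≤ 5 and |y| = 1 ≥ 1. Reading y takes D from s0 back to s0, so every xyⁱz is accepted.
With |Q| = 5, pigeonhole forces a state repeat no later than step 5; the substring read between the first and second visits to that state can be pumped.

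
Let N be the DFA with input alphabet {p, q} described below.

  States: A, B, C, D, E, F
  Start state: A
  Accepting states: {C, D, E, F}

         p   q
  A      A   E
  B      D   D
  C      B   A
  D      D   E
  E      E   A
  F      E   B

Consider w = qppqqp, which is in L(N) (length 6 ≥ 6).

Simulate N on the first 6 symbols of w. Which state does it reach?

E

Run of N on the first 6 characters of w = q p p q q p:
  step 0: A  (start)
  step 1: E  (read q: A→E)
  step 2: E  (read p: E→E)
  step 3: E  (read p: E→E)
  step 4: A  (read q: E→A)
  step 5: E  (read q: A→E)
  step 6: E  (read p: E→E)

After reading 6 characters, N is in state E.
(This kind of state-tracing is the core of the pumping-lemma construction: with 6 states, pigeonhole forces a repeat within the first 6 steps.)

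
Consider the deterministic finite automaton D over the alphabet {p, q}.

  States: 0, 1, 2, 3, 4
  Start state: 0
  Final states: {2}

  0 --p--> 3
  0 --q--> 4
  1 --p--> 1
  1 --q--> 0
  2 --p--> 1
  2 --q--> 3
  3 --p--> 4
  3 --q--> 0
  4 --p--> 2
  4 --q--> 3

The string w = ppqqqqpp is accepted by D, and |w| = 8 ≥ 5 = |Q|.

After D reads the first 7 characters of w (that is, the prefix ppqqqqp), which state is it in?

4

State sequence: 0 -p-> 3 -p-> 4 -q-> 3 -q-> 0 -q-> 4 -q-> 3 -p-> 4

After reading 7 characters, D is in state 4.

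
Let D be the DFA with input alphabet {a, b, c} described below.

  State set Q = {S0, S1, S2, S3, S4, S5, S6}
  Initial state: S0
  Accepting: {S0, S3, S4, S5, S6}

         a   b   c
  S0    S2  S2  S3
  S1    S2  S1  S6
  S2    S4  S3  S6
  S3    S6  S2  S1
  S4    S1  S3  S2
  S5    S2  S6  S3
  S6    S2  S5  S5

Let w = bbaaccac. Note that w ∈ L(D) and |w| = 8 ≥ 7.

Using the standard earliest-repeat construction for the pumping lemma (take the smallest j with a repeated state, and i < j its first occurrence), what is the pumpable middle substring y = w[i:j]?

baa

Run of D on w = b b a a c c a c:
  step 0: S0  (start)
  step 1: S2  (read b: S0→S2)
  step 2: S3  (read b: S2→S3)
  step 3: S6  (read a: S3→S6)
  step 4: S2  (read a: S6→S2)   ← first repeat (S2 seen earlier)
  step 5: S6  (read c: S2→S6)
  step 6: S5  (read c: S6→S5)
  step 7: S2  (read a: S5→S2)
  step 8: S6  (read c: S2→S6)

So i = 1, j = 4, giving x = w[0:1] = b, y = w[1:4] = baa, z = w[4:8] = ccac.
Check: |xy| = 4 ≤ 7 and |y| = 3 ≥ 1. Reading y takes D from S2 back to S2, so every xyⁱz is accepted.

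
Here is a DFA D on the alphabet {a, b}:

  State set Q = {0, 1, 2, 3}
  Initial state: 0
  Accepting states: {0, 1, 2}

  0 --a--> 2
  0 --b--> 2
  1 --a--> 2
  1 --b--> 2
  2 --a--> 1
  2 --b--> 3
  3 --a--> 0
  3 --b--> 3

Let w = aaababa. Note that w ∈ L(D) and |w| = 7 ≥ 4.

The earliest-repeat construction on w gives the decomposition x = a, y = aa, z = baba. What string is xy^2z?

aaaaababa

xy^2z = a·aa·aa·baba = aaaaababa.
Reading y = aa takes D from 2 back to 2, so after x·y·y the machine is still in 2, and z then leads to the accepting state 1. Hence aaaaababa ∈ L(D).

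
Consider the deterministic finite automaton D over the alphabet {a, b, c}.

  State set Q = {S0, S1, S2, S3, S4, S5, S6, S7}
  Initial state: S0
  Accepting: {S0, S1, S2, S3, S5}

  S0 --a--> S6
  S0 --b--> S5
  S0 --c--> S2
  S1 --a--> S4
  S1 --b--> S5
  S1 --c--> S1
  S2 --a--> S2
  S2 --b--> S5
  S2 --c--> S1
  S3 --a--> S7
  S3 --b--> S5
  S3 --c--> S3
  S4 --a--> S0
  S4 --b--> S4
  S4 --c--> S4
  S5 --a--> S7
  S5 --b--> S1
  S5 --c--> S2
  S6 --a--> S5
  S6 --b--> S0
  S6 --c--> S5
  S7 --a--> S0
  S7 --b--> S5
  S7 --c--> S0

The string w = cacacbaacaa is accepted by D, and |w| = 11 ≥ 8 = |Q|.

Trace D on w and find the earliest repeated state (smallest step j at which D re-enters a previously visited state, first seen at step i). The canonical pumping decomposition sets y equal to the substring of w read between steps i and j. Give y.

State sequence: S0 -c-> S2 -a-> S2 -c-> S1 -a-> S4 -c-> S4 -b-> S4 -a-> S0 -a-> S6 -c-> S5 -a-> S7 -a-> S0
First repeat at step 2: S2 was already visited.

So i = 1, j = 2, giving x = w[0:1] = c, y = w[1:2] = a, z = w[2:11] = cacbaacaa.
Check: |xy| = 2 ≤ 8 and |y| = 1 ≥ 1. Reading y takes D from S2 back to S2, so every xyⁱz is accepted.

a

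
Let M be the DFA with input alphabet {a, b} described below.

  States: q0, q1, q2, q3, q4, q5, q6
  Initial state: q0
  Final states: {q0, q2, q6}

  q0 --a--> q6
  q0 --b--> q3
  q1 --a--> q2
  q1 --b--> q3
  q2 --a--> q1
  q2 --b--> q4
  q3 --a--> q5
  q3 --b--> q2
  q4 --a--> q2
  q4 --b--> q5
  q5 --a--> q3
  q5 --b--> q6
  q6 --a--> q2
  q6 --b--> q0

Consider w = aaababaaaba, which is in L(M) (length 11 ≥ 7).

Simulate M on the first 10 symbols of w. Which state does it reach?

State sequence: q0 -a-> q6 -a-> q2 -a-> q1 -b-> q3 -a-> q5 -b-> q6 -a-> q2 -a-> q1 -a-> q2 -b-> q4

After reading 10 characters, M is in state q4.

q4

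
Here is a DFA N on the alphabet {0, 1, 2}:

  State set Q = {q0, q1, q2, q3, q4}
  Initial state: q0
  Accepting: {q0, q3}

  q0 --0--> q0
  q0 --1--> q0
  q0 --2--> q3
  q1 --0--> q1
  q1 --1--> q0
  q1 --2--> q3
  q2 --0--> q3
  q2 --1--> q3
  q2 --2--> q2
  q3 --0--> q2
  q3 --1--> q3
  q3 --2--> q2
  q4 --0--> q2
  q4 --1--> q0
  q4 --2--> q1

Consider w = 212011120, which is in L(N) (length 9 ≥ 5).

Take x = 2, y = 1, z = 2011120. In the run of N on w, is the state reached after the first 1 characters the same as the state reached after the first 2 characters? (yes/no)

State sequence: q0 -2-> q3 -1-> q3

After x (step 1): q3. After xy (step 2): q3.
They match, so y = 1 drives N around a cycle from q3 back to itself; pumping y any number of times keeps N in q3 before reading z, and xyⁱz ∈ L(N) for every i ≥ 0.

yes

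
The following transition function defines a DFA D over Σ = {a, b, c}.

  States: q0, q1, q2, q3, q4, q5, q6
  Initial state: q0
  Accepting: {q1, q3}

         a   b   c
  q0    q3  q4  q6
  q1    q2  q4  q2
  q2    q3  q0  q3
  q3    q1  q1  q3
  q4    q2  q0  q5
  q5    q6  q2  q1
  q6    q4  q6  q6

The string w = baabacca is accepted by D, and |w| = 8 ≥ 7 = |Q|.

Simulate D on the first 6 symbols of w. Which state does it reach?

q3

Run of D on the first 6 characters of w = b a a b a c:
  step 0: q0  (start)
  step 1: q4  (read b: q0→q4)
  step 2: q2  (read a: q4→q2)
  step 3: q3  (read a: q2→q3)
  step 4: q1  (read b: q3→q1)
  step 5: q2  (read a: q1→q2)
  step 6: q3  (read c: q2→q3)

After reading 6 characters, D is in state q3.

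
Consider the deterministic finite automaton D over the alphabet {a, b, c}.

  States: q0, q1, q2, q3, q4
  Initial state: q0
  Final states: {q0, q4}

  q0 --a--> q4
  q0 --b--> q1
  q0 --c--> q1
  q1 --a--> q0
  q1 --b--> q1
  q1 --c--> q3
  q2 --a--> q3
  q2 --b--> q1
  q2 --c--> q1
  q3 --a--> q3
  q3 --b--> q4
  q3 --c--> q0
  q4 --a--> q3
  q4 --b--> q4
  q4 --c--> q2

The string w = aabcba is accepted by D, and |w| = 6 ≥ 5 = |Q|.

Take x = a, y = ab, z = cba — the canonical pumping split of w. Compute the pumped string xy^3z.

xy^3z = a·ab·ab·ab·cba = aabababcba.
Reading y = ab takes D from q4 back to q4, so after x·y·y·y the machine is still in q4, and z then leads to the accepting state q0. Hence aabababcba ∈ L(D).

aabababcba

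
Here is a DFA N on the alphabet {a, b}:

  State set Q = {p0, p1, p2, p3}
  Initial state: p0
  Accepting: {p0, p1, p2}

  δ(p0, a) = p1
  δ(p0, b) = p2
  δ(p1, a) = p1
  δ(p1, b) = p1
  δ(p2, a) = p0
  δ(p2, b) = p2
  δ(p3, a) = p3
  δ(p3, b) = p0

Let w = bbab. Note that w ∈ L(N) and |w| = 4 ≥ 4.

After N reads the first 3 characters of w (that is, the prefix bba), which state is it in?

p0

State sequence: p0 -b-> p2 -b-> p2 -a-> p0

After reading 3 characters, N is in state p0.
(This kind of state-tracing is the core of the pumping-lemma construction: with 4 states, pigeonhole forces a repeat within the first 4 steps.)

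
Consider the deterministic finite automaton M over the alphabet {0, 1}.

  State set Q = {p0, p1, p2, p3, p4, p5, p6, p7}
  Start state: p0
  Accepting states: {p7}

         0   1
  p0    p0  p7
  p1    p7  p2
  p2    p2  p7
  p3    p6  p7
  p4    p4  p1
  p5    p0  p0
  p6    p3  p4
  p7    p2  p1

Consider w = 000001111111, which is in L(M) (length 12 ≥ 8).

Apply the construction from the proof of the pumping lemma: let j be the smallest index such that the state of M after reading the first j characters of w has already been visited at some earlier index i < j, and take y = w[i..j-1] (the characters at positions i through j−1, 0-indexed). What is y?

0

State sequence: p0 -0-> p0 -0-> p0 -0-> p0 -0-> p0 -0-> p0 -1-> p7 -1-> p1 -1-> p2 -1-> p7 -1-> p1 -1-> p2 -1-> p7
First repeat at step 1: p0 was already visited.

So i = 0, j = 1, giving x = w[0:0] = ε, y = w[0:1] = 0, z = w[1:12] = 00001111111.
Check: |xy| = 1 ≤ 8 and |y| = 1 ≥ 1. Reading y takes M from p0 back to p0, so every xyⁱz is accepted.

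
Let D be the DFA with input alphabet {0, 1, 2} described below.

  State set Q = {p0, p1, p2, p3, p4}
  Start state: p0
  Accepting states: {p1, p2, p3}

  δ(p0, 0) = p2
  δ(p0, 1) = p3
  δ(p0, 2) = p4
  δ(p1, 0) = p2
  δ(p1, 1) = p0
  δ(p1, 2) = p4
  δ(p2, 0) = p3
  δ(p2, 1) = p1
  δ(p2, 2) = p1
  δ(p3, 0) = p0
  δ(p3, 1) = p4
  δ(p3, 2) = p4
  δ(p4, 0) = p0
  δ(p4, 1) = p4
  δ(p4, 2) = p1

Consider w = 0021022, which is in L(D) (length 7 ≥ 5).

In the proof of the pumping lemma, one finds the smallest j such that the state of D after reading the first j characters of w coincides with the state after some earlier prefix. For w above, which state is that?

p4

Run of D on w = 0 0 2 1 0 2 2:
  step 0: p0  (start)
  step 1: p2  (read 0: p0→p2)
  step 2: p3  (read 0: p2→p3)
  step 3: p4  (read 2: p3→p4)
  step 4: p4  (read 1: p4→p4)   ← first repeat (p4 seen earlier)
  step 5: p0  (read 0: p4→p0)
  step 6: p4  (read 2: p0→p4)
  step 7: p1  (read 2: p4→p1)

The earliest repeat is at step j = 4: D is in p4, which it already visited at step i = 3.
Pumping length from the standard proof: p = 5 (the number of states). The repeated state found above gives |xy| = j ≤ 5 and |y| = j − i ≥ 1.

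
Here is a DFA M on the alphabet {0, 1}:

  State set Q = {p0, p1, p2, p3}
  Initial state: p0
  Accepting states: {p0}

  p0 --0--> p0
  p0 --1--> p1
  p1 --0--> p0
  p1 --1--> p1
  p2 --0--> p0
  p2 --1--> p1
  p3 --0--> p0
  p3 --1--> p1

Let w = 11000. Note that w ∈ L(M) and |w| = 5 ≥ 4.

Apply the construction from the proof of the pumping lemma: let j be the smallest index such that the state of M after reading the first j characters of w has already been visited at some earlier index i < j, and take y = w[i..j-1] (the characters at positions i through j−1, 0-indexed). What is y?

1

State sequence: p0 -1-> p1 -1-> p1 -0-> p0 -0-> p0 -0-> p0
First repeat at step 2: p1 was already visited.

So i = 1, j = 2, giving x = w[0:1] = 1, y = w[1:2] = 1, z = w[2:5] = 000.
Check: |xy| = 2 ≤ 4 and |y| = 1 ≥ 1. Reading y takes M from p1 back to p1, so every xyⁱz is accepted.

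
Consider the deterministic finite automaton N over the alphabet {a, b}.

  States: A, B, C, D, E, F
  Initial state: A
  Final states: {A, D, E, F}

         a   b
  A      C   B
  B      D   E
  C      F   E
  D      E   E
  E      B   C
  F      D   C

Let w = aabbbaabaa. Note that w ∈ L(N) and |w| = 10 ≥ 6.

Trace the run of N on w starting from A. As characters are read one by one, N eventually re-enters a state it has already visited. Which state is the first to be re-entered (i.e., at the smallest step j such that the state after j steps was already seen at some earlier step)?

C

Run of N on w = a a b b b a a b a a:
  step 0: A  (start)
  step 1: C  (read a: A→C)
  step 2: F  (read a: C→F)
  step 3: C  (read b: F→C)   ← first repeat (C seen earlier)
  step 4: E  (read b: C→E)
  step 5: C  (read b: E→C)
  step 6: F  (read a: C→F)
  step 7: D  (read a: F→D)
  step 8: E  (read b: D→E)
  step 9: B  (read a: E→B)
  step 10: D  (read a: B→D)

The earliest repeat is at step j = 3: N is in C, which it already visited at step i = 1.
Pumping length from the standard proof: p = 6 (the number of states). The repeated state found above gives |xy| = j ≤ 6 and |y| = j − i ≥ 1.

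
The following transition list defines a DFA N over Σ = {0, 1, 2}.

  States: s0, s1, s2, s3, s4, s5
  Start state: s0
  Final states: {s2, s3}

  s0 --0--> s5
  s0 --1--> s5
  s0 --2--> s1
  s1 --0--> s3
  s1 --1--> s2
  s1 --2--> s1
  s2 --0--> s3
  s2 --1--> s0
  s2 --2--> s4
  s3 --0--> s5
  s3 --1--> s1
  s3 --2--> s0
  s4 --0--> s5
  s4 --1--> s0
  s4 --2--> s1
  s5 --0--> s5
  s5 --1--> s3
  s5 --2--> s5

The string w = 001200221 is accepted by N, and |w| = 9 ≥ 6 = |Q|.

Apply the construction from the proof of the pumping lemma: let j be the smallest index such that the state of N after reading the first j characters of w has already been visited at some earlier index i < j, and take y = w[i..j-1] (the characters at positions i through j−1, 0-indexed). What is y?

0

State sequence: s0 -0-> s5 -0-> s5 -1-> s3 -2-> s0 -0-> s5 -0-> s5 -2-> s5 -2-> s5 -1-> s3
First repeat at step 2: s5 was already visited.

So i = 1, j = 2, giving x = w[0:1] = 0, y = w[1:2] = 0, z = w[2:9] = 1200221.
Check: |xy| = 2 ≤ 6 and |y| = 1 ≥ 1. Reading y takes N from s5 back to s5, so every xyⁱz is accepted.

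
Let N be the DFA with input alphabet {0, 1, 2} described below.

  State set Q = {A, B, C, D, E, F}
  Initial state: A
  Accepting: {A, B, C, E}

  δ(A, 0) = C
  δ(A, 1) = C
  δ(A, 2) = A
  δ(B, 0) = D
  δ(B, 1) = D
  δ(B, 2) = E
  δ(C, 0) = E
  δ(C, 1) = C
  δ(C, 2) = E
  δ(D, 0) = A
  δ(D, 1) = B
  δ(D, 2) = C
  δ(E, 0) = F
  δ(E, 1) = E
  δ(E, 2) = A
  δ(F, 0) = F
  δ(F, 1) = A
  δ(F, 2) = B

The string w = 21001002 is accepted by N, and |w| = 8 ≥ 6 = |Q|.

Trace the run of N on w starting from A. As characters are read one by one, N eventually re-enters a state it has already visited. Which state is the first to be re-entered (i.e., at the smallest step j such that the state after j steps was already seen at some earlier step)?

State sequence: A -2-> A -1-> C -0-> E -0-> F -1-> A -0-> C -0-> E -2-> A
First repeat at step 1: A was already visited.

The earliest repeat is at step j = 1: N is in A, which it already visited at step i = 0.

A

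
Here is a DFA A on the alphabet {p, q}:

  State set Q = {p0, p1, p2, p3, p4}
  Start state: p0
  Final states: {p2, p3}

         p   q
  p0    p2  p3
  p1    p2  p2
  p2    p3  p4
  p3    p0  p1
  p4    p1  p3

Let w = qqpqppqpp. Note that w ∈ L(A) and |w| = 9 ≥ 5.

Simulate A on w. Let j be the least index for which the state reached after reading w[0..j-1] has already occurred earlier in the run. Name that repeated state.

p1

Run of A on w = q q p q p p q p p:
  step 0: p0  (start)
  step 1: p3  (read q: p0→p3)
  step 2: p1  (read q: p3→p1)
  step 3: p2  (read p: p1→p2)
  step 4: p4  (read q: p2→p4)
  step 5: p1  (read p: p4→p1)   ← first repeat (p1 seen earlier)
  step 6: p2  (read p: p1→p2)
  step 7: p4  (read q: p2→p4)
  step 8: p1  (read p: p4→p1)
  step 9: p2  (read p: p1→p2)

The earliest repeat is at step j = 5: A is in p1, which it already visited at step i = 2.
Pumping length from the standard proof: p = 5 (the number of states). The repeated state found above gives |xy| = j ≤ 5 and |y| = j − i ≥ 1.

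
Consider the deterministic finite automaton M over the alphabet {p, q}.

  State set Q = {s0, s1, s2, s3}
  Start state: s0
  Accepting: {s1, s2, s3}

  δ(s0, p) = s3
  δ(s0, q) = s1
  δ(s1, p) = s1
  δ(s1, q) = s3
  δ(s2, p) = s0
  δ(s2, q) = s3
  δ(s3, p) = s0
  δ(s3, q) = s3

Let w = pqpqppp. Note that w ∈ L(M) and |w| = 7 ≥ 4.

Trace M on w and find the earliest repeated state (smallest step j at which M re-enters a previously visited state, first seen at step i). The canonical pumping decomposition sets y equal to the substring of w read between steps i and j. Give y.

q

State sequence: s0 -p-> s3 -q-> s3 -p-> s0 -q-> s1 -p-> s1 -p-> s1 -p-> s1
First repeat at step 2: s3 was already visited.

So i = 1, j = 2, giving x = w[0:1] = p, y = w[1:2] = q, z = w[2:7] = pqppp.
Check: |xy| = 2 ≤ 4 and |y| = 1 ≥ 1. Reading y takes M from s3 back to s3, so every xyⁱz is accepted.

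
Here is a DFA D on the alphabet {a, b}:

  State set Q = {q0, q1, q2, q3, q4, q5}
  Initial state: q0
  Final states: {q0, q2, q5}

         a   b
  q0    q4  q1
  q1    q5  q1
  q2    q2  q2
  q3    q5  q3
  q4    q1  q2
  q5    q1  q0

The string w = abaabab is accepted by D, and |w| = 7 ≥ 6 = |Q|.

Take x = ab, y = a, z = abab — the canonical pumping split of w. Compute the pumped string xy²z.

xy^2z = ab·a·a·abab = abaaabab.
Reading y = a takes D from q2 back to q2, so after x·y·y the machine is still in q2, and z then leads to the accepting state q2. Hence abaaabab ∈ L(D).

abaaabab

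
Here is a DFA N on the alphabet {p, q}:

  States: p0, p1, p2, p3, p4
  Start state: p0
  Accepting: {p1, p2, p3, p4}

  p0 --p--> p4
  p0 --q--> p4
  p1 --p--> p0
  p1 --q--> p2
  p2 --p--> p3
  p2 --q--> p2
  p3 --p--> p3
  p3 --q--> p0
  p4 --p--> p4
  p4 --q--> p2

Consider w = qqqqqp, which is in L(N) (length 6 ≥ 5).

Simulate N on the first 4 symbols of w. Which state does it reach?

p2

State sequence: p0 -q-> p4 -q-> p2 -q-> p2 -q-> p2

After reading 4 characters, N is in state p2.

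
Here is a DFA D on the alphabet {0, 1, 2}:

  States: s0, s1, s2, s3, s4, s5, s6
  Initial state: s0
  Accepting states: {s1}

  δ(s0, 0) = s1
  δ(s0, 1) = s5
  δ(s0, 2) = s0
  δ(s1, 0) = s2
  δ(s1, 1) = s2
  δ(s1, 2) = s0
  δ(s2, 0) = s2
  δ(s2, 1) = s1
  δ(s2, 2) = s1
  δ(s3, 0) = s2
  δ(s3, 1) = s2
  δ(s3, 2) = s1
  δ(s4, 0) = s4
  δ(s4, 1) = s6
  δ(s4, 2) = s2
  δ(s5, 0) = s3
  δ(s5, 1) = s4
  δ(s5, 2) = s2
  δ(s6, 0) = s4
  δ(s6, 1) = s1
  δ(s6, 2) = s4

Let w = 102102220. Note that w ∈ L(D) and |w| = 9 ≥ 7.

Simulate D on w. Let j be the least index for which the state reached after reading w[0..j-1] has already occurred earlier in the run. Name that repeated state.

s2

Run of D on w = 1 0 2 1 0 2 2 2 0:
  step 0: s0  (start)
  step 1: s5  (read 1: s0→s5)
  step 2: s3  (read 0: s5→s3)
  step 3: s1  (read 2: s3→s1)
  step 4: s2  (read 1: s1→s2)
  step 5: s2  (read 0: s2→s2)   ← first repeat (s2 seen earlier)
  step 6: s1  (read 2: s2→s1)
  step 7: s0  (read 2: s1→s0)
  step 8: s0  (read 2: s0→s0)
  step 9: s1  (read 0: s0→s1)

The earliest repeat is at step j = 5: D is in s2, which it already visited at step i = 4.
With |Q| = 7, pigeonhole forces a state repeat no later than step 7; the substring read between the first and second visits to that state can be pumped.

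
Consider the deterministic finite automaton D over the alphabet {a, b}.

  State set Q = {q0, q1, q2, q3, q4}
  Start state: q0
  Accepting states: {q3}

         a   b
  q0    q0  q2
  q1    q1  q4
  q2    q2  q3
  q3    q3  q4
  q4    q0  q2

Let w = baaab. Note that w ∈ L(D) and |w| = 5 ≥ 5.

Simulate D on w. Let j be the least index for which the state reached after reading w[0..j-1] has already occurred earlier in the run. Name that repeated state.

State sequence: q0 -b-> q2 -a-> q2 -a-> q2 -a-> q2 -b-> q3
First repeat at step 2: q2 was already visited.

The earliest repeat is at step j = 2: D is in q2, which it already visited at step i = 1.
Since D has 5 states, any run of length ≥ 5 visits 5+1 states, so by pigeonhole some state repeats within the first 5 steps — that repeat gives the pumpable loop.

q2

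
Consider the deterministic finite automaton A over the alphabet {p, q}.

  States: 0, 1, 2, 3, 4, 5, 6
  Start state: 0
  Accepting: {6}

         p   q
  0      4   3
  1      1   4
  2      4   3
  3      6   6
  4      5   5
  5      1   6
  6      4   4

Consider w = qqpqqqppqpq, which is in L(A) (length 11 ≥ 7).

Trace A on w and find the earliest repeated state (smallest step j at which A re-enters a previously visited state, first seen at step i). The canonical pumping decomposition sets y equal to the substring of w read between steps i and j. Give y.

pqq

State sequence: 0 -q-> 3 -q-> 6 -p-> 4 -q-> 5 -q-> 6 -q-> 4 -p-> 5 -p-> 1 -q-> 4 -p-> 5 -q-> 6
First repeat at step 5: 6 was already visited.

So i = 2, j = 5, giving x = w[0:2] = qq, y = w[2:5] = pqq, z = w[5:11] = qppqpq.
Check: |xy| = 5 ≤ 7 and |y| = 3 ≥ 1. Reading y takes A from 6 back to 6, so every xyⁱz is accepted.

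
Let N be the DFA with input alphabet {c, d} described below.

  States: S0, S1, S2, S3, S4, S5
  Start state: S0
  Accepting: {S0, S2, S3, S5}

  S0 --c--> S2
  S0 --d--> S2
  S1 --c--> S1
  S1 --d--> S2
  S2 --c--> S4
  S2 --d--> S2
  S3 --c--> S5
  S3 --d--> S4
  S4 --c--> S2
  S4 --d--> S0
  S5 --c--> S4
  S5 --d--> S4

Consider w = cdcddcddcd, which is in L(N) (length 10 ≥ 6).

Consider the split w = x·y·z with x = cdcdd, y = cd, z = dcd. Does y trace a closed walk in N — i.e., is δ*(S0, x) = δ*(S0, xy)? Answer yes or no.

no

State sequence: S0 -c-> S2 -d-> S2 -c-> S4 -d-> S0 -d-> S2 -c-> S4 -d-> S0

After x (step 5): S2. After xy (step 7): S0.
They differ (S2 ≠ S0), so y is not a cycle from the state after x; this split is not the one the pumping-lemma construction produces, and pumping y need not keep the string in L(N).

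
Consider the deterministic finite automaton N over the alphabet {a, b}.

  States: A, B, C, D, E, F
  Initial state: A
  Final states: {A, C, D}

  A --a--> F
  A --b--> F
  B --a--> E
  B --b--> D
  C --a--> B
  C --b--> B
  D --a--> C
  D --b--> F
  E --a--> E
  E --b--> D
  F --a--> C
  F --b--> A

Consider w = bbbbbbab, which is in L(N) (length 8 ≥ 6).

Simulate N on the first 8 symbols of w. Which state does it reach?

A

Run of N on the first 8 characters of w = b b b b b b a b:
  step 0: A  (start)
  step 1: F  (read b: A→F)
  step 2: A  (read b: F→A)
  step 3: F  (read b: A→F)
  step 4: A  (read b: F→A)
  step 5: F  (read b: A→F)
  step 6: A  (read b: F→A)
  step 7: F  (read a: A→F)
  step 8: A  (read b: F→A)

After reading 8 characters, N is in state A.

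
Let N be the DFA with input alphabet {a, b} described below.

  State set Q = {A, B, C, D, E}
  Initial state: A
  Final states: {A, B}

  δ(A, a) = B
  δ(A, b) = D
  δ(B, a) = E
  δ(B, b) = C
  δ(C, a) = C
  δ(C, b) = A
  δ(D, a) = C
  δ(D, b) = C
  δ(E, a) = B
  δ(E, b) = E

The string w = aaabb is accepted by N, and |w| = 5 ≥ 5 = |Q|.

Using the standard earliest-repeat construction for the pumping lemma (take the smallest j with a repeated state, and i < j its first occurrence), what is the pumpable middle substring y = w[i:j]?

aa

State sequence: A -a-> B -a-> E -a-> B -b-> C -b-> A
First repeat at step 3: B was already visited.

So i = 1, j = 3, giving x = w[0:1] = a, y = w[1:3] = aa, z = w[3:5] = bb.
Check: |xy| = 3 ≤ 5 and |y| = 2 ≥ 1. Reading y takes N from B back to B, so every xyⁱz is accepted.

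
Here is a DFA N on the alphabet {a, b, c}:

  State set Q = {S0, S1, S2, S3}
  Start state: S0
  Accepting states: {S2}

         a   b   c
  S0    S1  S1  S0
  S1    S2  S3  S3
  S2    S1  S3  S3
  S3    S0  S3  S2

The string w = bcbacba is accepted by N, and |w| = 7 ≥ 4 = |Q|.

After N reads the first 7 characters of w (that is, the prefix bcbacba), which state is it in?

Run of N on the first 7 characters of w = b c b a c b a:
  step 0: S0  (start)
  step 1: S1  (read b: S0→S1)
  step 2: S3  (read c: S1→S3)
  step 3: S3  (read b: S3→S3)
  step 4: S0  (read a: S3→S0)
  step 5: S0  (read c: S0→S0)
  step 6: S1  (read b: S0→S1)
  step 7: S2  (read a: S1→S2)

After reading 7 characters, N is in state S2.

S2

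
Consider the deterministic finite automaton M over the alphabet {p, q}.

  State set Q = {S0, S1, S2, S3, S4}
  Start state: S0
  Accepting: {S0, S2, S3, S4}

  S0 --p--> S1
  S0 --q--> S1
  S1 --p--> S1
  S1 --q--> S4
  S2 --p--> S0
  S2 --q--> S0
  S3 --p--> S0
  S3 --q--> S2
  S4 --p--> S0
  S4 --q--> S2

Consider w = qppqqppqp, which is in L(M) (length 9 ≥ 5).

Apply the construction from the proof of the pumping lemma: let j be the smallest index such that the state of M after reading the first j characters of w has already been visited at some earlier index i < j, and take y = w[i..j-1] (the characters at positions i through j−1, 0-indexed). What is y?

Run of M on w = q p p q q p p q p:
  step 0: S0  (start)
  step 1: S1  (read q: S0→S1)
  step 2: S1  (read p: S1→S1)   ← first repeat (S1 seen earlier)
  step 3: S1  (read p: S1→S1)
  step 4: S4  (read q: S1→S4)
  step 5: S2  (read q: S4→S2)
  step 6: S0  (read p: S2→S0)
  step 7: S1  (read p: S0→S1)
  step 8: S4  (read q: S1→S4)
  step 9: S0  (read p: S4→S0)

So i = 1, j = 2, giving x = w[0:1] = q, y = w[1:2] = p, z = w[2:9] = pqqppqp.
Check: |xy| = 2 ≤ 5 and |y| = 1 ≥ 1. Reading y takes M from S1 back to S1, so every xyⁱz is accepted.
With |Q| = 5, pigeonhole forces a state repeat no later than step 5; the substring read between the first and second visits to that state can be pumped.

p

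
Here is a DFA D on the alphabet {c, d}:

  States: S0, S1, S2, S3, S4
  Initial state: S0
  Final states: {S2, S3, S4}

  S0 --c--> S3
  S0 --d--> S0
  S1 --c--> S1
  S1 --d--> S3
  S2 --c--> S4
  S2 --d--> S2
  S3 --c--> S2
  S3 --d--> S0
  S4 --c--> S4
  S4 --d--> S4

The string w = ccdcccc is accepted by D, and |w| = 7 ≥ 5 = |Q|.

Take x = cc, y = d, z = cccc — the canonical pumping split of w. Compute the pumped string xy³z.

xy^3z = cc·d·d·d·cccc = ccdddcccc.
Reading y = d takes D from S2 back to S2, so after x·y·y·y the machine is still in S2, and z then leads to the accepting state S4. Hence ccdddcccc ∈ L(D).

ccdddcccc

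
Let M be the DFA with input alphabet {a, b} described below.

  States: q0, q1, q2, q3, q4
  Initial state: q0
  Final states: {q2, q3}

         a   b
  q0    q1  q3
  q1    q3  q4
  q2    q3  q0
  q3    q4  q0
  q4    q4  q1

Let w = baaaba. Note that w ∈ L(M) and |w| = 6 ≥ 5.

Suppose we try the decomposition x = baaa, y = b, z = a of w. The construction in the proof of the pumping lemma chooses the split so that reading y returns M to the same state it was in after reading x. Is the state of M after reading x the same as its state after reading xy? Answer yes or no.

State sequence: q0 -b-> q3 -a-> q4 -a-> q4 -a-> q4 -b-> q1

After x (step 4): q4. After xy (step 5): q1.
They differ (q4 ≠ q1), so y is not a cycle from the state after x; this split is not the one the pumping-lemma construction produces, and pumping y need not keep the string in L(M).

no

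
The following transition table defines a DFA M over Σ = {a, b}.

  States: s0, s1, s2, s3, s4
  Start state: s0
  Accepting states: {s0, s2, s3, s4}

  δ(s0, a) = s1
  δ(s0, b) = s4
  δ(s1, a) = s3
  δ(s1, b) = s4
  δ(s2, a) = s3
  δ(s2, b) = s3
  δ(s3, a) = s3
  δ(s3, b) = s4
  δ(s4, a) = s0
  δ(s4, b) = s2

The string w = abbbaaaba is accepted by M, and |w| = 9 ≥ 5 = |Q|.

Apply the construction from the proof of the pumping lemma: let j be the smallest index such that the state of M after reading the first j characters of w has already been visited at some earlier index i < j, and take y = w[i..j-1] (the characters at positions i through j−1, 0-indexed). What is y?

a

State sequence: s0 -a-> s1 -b-> s4 -b-> s2 -b-> s3 -a-> s3 -a-> s3 -a-> s3 -b-> s4 -a-> s0
First repeat at step 5: s3 was already visited.

So i = 4, j = 5, giving x = w[0:4] = abbb, y = w[4:5] = a, z = w[5:9] = aaba.
Check: |xy| = 5 ≤ 5 and |y| = 1 ≥ 1. Reading y takes M from s3 back to s3, so every xyⁱz is accepted.
Since M has 5 states, any run of length ≥ 5 visits 5+1 states, so by pigeonhole some state repeats within the first 5 steps — that repeat gives the pumpable loop.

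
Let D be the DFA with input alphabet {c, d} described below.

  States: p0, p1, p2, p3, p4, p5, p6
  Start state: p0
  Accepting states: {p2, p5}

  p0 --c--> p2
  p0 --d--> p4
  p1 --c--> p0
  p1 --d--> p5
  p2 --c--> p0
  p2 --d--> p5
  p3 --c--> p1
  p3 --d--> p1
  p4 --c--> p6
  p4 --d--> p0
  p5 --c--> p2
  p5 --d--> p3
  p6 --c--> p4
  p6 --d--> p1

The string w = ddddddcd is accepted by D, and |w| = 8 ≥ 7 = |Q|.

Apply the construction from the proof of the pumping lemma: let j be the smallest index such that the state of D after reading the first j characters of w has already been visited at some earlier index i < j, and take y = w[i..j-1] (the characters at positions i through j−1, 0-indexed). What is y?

dd

State sequence: p0 -d-> p4 -d-> p0 -d-> p4 -d-> p0 -d-> p4 -d-> p0 -c-> p2 -d-> p5
First repeat at step 2: p0 was already visited.

So i = 0, j = 2, giving x = w[0:0] = ε, y = w[0:2] = dd, z = w[2:8] = ddddcd.
Check: |xy| = 2 ≤ 7 and |y| = 2 ≥ 1. Reading y takes D from p0 back to p0, so every xyⁱz is accepted.
Since D has 7 states, any run of length ≥ 7 visits 7+1 states, so by pigeonhole some state repeats within the first 7 steps — that repeat gives the pumpable loop.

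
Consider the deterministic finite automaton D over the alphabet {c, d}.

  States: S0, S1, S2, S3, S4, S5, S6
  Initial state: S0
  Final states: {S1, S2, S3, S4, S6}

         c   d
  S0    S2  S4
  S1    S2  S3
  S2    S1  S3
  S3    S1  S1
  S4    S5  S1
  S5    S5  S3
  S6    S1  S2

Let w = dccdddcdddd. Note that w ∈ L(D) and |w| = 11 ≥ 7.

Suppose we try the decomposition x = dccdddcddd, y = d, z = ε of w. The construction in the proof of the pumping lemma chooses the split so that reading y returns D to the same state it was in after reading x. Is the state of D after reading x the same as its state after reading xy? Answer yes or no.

Run of D on the first 11 characters of w = d c c d d d c d d d d:
  step 0: S0  (start)
  step 1: S4  (read d: S0→S4)
  step 2: S5  (read c: S4→S5)
  step 3: S5  (read c: S5→S5)
  step 4: S3  (read d: S5→S3)
  step 5: S1  (read d: S3→S1)
  step 6: S3  (read d: S1→S3)
  step 7: S1  (read c: S3→S1)
  step 8: S3  (read d: S1→S3)
  step 9: S1  (read d: S3→S1)
  step 10: S3  (read d: S1→S3)
  step 11: S1  (read d: S3→S1)

After x (step 10): S3. After xy (step 11): S1.
They differ (S3 ≠ S1), so y is not a cycle from the state after x; this split is not the one the pumping-lemma construction produces, and pumping y need not keep the string in L(D).

no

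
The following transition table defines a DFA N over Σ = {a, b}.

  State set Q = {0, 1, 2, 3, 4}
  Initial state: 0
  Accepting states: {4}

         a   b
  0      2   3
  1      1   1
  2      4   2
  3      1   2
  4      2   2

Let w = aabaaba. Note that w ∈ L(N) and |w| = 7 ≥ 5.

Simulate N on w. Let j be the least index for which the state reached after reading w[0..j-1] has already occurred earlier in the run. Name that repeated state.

2

State sequence: 0 -a-> 2 -a-> 4 -b-> 2 -a-> 4 -a-> 2 -b-> 2 -a-> 4
First repeat at step 3: 2 was already visited.

The earliest repeat is at step j = 3: N is in 2, which it already visited at step i = 1.
With |Q| = 5, pigeonhole forces a state repeat no later than step 5; the substring read between the first and second visits to that state can be pumped.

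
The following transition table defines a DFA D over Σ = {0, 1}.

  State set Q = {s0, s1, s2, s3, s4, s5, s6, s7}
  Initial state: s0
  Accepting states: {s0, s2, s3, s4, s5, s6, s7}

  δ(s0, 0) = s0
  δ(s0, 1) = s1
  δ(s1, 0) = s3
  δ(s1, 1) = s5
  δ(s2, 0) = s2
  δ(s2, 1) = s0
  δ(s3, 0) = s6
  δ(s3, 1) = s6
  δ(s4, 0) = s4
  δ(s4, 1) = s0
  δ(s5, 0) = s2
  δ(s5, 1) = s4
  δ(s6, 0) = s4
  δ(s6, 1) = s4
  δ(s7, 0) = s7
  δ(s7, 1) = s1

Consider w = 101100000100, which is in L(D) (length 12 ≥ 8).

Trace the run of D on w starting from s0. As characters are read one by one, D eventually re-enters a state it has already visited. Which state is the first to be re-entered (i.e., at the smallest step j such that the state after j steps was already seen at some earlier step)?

State sequence: s0 -1-> s1 -0-> s3 -1-> s6 -1-> s4 -0-> s4 -0-> s4 -0-> s4 -0-> s4 -0-> s4 -1-> s0 -0-> s0 -0-> s0
First repeat at step 5: s4 was already visited.

The earliest repeat is at step j = 5: D is in s4, which it already visited at step i = 4.
Since D has 8 states, any run of length ≥ 8 visits 8+1 states, so by pigeonhole some state repeats within the first 8 steps — that repeat gives the pumpable loop.

s4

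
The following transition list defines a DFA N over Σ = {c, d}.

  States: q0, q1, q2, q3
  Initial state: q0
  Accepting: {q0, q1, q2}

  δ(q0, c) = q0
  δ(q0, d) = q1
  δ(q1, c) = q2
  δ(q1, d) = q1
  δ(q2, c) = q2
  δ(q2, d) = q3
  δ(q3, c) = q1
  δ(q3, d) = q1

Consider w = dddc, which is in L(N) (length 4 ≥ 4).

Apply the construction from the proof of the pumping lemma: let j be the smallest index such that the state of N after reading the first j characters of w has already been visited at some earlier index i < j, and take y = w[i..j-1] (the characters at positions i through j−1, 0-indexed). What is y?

State sequence: q0 -d-> q1 -d-> q1 -d-> q1 -c-> q2
First repeat at step 2: q1 was already visited.

So i = 1, j = 2, giving x = w[0:1] = d, y = w[1:2] = d, z = w[2:4] = dc.
Check: |xy| = 2 ≤ 4 and |y| = 1 ≥ 1. Reading y takes N from q1 back to q1, so every xyⁱz is accepted.
Since N has 4 states, any run of length ≥ 4 visits 4+1 states, so by pigeonhole some state repeats within the first 4 steps — that repeat gives the pumpable loop.

d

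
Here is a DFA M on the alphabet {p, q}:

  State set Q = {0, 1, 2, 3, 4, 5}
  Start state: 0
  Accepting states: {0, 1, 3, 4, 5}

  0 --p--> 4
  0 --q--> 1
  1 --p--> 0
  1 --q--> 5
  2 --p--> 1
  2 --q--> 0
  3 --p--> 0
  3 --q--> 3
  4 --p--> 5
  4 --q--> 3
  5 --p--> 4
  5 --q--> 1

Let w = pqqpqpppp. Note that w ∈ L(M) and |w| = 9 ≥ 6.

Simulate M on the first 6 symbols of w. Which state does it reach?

Run of M on the first 6 characters of w = p q q p q p:
  step 0: 0  (start)
  step 1: 4  (read p: 0→4)
  step 2: 3  (read q: 4→3)
  step 3: 3  (read q: 3→3)
  step 4: 0  (read p: 3→0)
  step 5: 1  (read q: 0→1)
  step 6: 0  (read p: 1→0)

After reading 6 characters, M is in state 0.
(This kind of state-tracing is the core of the pumping-lemma construction: with 6 states, pigeonhole forces a repeat within the first 6 steps.)

0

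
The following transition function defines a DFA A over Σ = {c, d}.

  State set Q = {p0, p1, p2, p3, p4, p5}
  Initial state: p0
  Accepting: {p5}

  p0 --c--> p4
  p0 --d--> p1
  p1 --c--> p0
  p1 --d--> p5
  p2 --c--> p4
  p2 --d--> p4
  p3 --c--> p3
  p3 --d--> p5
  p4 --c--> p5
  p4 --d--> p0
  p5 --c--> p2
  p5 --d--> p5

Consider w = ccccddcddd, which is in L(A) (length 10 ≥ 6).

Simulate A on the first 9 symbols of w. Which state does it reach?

p5

State sequence: p0 -c-> p4 -c-> p5 -c-> p2 -c-> p4 -d-> p0 -d-> p1 -c-> p0 -d-> p1 -d-> p5

After reading 9 characters, A is in state p5.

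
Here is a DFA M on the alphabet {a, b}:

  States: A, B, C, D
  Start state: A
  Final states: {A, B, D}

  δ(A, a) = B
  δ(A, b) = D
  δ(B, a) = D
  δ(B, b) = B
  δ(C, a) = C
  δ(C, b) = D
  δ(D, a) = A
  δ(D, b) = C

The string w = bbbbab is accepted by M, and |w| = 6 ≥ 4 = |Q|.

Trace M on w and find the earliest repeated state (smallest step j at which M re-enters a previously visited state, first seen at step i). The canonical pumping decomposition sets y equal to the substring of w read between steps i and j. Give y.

bb

Run of M on w = b b b b a b:
  step 0: A  (start)
  step 1: D  (read b: A→D)
  step 2: C  (read b: D→C)
  step 3: D  (read b: C→D)   ← first repeat (D seen earlier)
  step 4: C  (read b: D→C)
  step 5: C  (read a: C→C)
  step 6: D  (read b: C→D)

So i = 1, j = 3, giving x = w[0:1] = b, y = w[1:3] = bb, z = w[3:6] = bab.
Check: |xy| = 3 ≤ 4 and |y| = 2 ≥ 1. Reading y takes M from D back to D, so every xyⁱz is accepted.
Pumping length from the standard proof: p = 4 (the number of states). The repeated state found above gives |xy| = j ≤ 4 and |y| = j − i ≥ 1.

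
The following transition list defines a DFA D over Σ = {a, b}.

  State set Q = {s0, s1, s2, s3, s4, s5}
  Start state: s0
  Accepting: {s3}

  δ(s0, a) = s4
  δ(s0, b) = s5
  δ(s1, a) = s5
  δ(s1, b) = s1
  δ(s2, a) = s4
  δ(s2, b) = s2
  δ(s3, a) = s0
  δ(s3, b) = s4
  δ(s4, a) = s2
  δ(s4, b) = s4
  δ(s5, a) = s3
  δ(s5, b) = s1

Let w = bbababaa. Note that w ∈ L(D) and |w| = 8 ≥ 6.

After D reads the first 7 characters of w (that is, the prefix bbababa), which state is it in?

s5

State sequence: s0 -b-> s5 -b-> s1 -a-> s5 -b-> s1 -a-> s5 -b-> s1 -a-> s5

After reading 7 characters, D is in state s5.
(This kind of state-tracing is the core of the pumping-lemma construction: with 6 states, pigeonhole forces a repeat within the first 6 steps.)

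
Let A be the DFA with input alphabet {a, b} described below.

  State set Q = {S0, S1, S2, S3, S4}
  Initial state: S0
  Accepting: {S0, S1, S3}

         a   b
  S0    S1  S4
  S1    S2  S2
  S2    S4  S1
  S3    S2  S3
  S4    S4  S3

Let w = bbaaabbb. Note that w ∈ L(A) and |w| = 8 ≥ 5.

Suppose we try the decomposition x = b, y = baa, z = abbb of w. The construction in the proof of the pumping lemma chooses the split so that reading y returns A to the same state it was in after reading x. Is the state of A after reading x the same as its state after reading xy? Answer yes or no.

yes

Run of A on the first 4 characters of w = b b a a:
  step 0: S0  (start)
  step 1: S4  (read b: S0→S4)
  step 2: S3  (read b: S4→S3)
  step 3: S2  (read a: S3→S2)
  step 4: S4  (read a: S2→S4)

After x (step 1): S4. After xy (step 4): S4.
They match, so y = baa drives A around a cycle from S4 back to itself; pumping y any number of times keeps A in S4 before reading z, and xyⁱz ∈ L(A) for every i ≥ 0.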